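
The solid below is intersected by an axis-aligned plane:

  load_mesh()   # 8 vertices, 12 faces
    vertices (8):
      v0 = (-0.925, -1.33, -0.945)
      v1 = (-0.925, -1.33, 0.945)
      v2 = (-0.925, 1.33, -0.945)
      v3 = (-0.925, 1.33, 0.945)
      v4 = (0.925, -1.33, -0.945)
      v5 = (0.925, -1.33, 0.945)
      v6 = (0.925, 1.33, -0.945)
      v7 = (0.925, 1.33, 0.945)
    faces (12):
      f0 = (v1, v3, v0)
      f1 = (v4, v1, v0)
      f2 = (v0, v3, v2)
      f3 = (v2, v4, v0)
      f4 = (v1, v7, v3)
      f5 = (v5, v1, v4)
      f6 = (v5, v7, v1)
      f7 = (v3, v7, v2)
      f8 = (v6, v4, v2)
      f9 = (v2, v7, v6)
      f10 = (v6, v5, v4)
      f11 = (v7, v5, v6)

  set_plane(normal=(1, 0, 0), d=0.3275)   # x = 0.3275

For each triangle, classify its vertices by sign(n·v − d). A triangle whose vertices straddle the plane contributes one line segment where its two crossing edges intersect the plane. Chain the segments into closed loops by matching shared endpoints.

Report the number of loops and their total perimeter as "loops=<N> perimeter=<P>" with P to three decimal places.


Straddling triangles (8 of 12):
  (v4,v1,v0) [+--] → (0.3275, -1.33, -0.334581)–(0.3275, -1.33, -0.945)  len=0.6104
  (v2,v4,v0) [-+-] → (0.3275, -0.470892, -0.945)–(0.3275, -1.33, -0.945)  len=0.8591
  (v1,v7,v3) [-+-] → (0.3275, 0.470892, 0.945)–(0.3275, 1.33, 0.945)  len=0.8591
  (v5,v1,v4) [+-+] → (0.3275, -1.33, 0.945)–(0.3275, -1.33, -0.334581)  len=1.2796
  (v5,v7,v1) [++-] → (0.3275, 0.470892, 0.945)–(0.3275, -1.33, 0.945)  len=1.8009
  (v3,v7,v2) [-+-] → (0.3275, 1.33, 0.945)–(0.3275, 1.33, 0.334581)  len=0.6104
  (v6,v4,v2) [++-] → (0.3275, -0.470892, -0.945)–(0.3275, 1.33, -0.945)  len=1.8009
  (v2,v7,v6) [-++] → (0.3275, 1.33, 0.334581)–(0.3275, 1.33, -0.945)  len=1.2796

Chained into 1 loop(s):
  loop 1: 8 segments, perimeter = 9.1000
Total perimeter = 9.100

loops=1 perimeter=9.100


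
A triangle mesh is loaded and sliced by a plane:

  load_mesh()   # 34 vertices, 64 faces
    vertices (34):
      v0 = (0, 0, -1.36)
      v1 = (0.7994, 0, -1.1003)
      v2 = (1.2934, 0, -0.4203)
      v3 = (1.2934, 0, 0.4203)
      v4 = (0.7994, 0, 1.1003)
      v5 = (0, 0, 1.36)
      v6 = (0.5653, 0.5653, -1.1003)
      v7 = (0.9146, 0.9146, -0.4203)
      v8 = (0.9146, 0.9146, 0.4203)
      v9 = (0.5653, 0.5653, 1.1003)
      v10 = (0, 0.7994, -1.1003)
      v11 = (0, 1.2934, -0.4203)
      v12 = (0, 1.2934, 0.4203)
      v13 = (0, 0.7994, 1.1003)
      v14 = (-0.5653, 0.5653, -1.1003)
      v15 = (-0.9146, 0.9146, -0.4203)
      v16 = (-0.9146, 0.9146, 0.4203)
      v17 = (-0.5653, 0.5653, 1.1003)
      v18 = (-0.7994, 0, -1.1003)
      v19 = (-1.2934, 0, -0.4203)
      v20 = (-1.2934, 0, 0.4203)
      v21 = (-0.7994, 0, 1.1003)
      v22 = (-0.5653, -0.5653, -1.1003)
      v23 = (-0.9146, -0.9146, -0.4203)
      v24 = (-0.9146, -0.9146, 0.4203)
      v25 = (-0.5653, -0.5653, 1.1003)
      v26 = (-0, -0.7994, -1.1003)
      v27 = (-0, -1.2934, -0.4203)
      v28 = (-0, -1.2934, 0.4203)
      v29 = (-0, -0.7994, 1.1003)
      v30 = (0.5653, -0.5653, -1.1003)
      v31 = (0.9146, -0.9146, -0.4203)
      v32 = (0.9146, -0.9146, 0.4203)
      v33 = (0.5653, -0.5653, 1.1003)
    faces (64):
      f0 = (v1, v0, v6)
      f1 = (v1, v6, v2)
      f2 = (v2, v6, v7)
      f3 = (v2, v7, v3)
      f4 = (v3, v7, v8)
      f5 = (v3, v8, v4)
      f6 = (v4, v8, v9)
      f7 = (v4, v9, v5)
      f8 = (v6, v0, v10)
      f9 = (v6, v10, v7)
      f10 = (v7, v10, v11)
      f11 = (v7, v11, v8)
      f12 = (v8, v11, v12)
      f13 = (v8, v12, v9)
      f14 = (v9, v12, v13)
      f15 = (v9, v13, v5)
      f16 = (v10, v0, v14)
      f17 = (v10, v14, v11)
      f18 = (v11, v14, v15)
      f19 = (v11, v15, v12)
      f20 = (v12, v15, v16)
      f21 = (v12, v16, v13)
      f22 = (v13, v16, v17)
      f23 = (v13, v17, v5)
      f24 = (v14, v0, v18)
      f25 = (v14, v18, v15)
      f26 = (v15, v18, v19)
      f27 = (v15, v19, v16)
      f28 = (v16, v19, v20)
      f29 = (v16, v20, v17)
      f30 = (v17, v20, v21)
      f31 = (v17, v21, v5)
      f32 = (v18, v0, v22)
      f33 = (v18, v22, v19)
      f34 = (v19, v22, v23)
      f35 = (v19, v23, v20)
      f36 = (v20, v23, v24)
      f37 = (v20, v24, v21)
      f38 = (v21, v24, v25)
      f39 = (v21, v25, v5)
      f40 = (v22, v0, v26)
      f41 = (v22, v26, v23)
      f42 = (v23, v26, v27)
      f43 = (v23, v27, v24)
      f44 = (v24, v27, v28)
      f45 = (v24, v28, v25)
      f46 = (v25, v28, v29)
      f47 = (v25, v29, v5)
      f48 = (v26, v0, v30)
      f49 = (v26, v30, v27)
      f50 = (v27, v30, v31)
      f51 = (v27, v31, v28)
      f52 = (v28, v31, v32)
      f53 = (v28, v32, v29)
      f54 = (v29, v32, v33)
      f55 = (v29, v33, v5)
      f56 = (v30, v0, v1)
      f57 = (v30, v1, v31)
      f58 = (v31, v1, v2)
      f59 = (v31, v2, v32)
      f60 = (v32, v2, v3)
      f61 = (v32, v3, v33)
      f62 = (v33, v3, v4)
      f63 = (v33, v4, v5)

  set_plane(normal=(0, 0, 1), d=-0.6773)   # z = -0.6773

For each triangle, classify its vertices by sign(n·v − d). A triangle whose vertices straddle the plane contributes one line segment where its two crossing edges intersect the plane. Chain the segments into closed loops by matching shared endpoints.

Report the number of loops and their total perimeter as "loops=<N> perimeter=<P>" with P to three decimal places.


loops=1 perimeter=6.776

Straddling triangles (16 of 64):
  (v1,v6,v2) [--+] → (1.01822, 0.21365, -0.6773)–(1.1067, 0, -0.6773)  len=0.2312
  (v2,v6,v7) [+-+] → (1.01822, 0.21365, -0.6773)–(0.782585, 0.782585, -0.6773)  len=0.6158
  (v6,v10,v7) [--+] → (0.568935, 0.871061, -0.6773)–(0.782585, 0.782585, -0.6773)  len=0.2312
  (v7,v10,v11) [+-+] → (0.568935, 0.871061, -0.6773)–(0, 1.1067, -0.6773)  len=0.6158
  (v10,v14,v11) [--+] → (-0.21365, 1.01822, -0.6773)–(0, 1.1067, -0.6773)  len=0.2312
  (v11,v14,v15) [+-+] → (-0.21365, 1.01822, -0.6773)–(-0.782585, 0.782585, -0.6773)  len=0.6158
  (v14,v18,v15) [--+] → (-0.871061, 0.568935, -0.6773)–(-0.782585, 0.782585, -0.6773)  len=0.2312
  (v15,v18,v19) [+-+] → (-0.871061, 0.568935, -0.6773)–(-1.1067, 0, -0.6773)  len=0.6158
  (v18,v22,v19) [--+] → (-1.01822, -0.21365, -0.6773)–(-1.1067, 0, -0.6773)  len=0.2312
  (v19,v22,v23) [+-+] → (-1.01822, -0.21365, -0.6773)–(-0.782585, -0.782585, -0.6773)  len=0.6158
  (v22,v26,v23) [--+] → (-0.568935, -0.871061, -0.6773)–(-0.782585, -0.782585, -0.6773)  len=0.2312
  (v23,v26,v27) [+-+] → (-0.568935, -0.871061, -0.6773)–(0, -1.1067, -0.6773)  len=0.6158
  (v26,v30,v27) [--+] → (0.21365, -1.01822, -0.6773)–(0, -1.1067, -0.6773)  len=0.2312
  (v27,v30,v31) [+-+] → (0.21365, -1.01822, -0.6773)–(0.782585, -0.782585, -0.6773)  len=0.6158
  (v30,v1,v31) [--+] → (0.871061, -0.568935, -0.6773)–(0.782585, -0.782585, -0.6773)  len=0.2312
  (v31,v1,v2) [+-+] → (0.871061, -0.568935, -0.6773)–(1.1067, 0, -0.6773)  len=0.6158

Chained into 1 loop(s):
  loop 1: 16 segments, perimeter = 6.7764
Total perimeter = 6.776


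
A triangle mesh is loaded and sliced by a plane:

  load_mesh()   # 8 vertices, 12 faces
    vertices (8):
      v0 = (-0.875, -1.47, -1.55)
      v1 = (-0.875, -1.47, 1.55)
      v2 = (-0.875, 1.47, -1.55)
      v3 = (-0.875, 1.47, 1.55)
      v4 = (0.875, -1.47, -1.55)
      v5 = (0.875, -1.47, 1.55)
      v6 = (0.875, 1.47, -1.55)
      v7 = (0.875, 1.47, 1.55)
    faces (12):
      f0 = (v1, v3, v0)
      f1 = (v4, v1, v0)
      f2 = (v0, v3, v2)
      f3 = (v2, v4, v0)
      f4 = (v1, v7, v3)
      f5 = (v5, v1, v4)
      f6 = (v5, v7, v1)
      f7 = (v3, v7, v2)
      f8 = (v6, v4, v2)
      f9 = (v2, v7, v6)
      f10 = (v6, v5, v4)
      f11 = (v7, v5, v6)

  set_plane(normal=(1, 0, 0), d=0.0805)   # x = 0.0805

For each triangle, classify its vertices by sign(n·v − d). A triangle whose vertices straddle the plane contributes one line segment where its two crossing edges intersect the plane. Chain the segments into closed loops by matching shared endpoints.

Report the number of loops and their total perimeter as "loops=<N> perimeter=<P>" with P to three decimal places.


loops=1 perimeter=12.080

Straddling triangles (8 of 12):
  (v4,v1,v0) [+--] → (0.0805, -1.47, -0.1426)–(0.0805, -1.47, -1.55)  len=1.4074
  (v2,v4,v0) [-+-] → (0.0805, -0.13524, -1.55)–(0.0805, -1.47, -1.55)  len=1.3348
  (v1,v7,v3) [-+-] → (0.0805, 0.13524, 1.55)–(0.0805, 1.47, 1.55)  len=1.3348
  (v5,v1,v4) [+-+] → (0.0805, -1.47, 1.55)–(0.0805, -1.47, -0.1426)  len=1.6926
  (v5,v7,v1) [++-] → (0.0805, 0.13524, 1.55)–(0.0805, -1.47, 1.55)  len=1.6052
  (v3,v7,v2) [-+-] → (0.0805, 1.47, 1.55)–(0.0805, 1.47, 0.1426)  len=1.4074
  (v6,v4,v2) [++-] → (0.0805, -0.13524, -1.55)–(0.0805, 1.47, -1.55)  len=1.6052
  (v2,v7,v6) [-++] → (0.0805, 1.47, 0.1426)–(0.0805, 1.47, -1.55)  len=1.6926

Chained into 1 loop(s):
  loop 1: 8 segments, perimeter = 12.0800
Total perimeter = 12.080


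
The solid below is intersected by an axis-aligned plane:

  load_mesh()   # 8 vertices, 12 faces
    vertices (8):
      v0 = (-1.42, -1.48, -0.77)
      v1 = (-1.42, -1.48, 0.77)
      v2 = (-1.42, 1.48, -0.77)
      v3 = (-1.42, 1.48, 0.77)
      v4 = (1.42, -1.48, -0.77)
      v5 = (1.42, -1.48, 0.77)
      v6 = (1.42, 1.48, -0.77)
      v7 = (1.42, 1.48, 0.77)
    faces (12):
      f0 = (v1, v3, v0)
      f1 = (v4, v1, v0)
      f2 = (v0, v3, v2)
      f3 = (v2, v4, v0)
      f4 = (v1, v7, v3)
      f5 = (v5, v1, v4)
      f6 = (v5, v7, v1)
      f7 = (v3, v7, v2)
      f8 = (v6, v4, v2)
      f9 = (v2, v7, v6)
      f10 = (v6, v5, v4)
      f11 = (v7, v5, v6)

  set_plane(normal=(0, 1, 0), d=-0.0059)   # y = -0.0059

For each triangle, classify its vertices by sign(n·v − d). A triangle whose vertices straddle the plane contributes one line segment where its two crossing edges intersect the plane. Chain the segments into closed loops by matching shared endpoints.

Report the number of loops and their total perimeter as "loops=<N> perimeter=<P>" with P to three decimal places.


Straddling triangles (8 of 12):
  (v1,v3,v0) [-+-] → (-1.42, -0.0059, 0.77)–(-1.42, -0.0059, -0.00306959)  len=0.7731
  (v0,v3,v2) [-++] → (-1.42, -0.0059, -0.00306959)–(-1.42, -0.0059, -0.77)  len=0.7669
  (v2,v4,v0) [+--] → (0.00566081, -0.0059, -0.77)–(-1.42, -0.0059, -0.77)  len=1.4257
  (v1,v7,v3) [-++] → (-0.00566081, -0.0059, 0.77)–(-1.42, -0.0059, 0.77)  len=1.4143
  (v5,v7,v1) [-+-] → (1.42, -0.0059, 0.77)–(-0.00566081, -0.0059, 0.77)  len=1.4257
  (v6,v4,v2) [+-+] → (1.42, -0.0059, -0.77)–(0.00566081, -0.0059, -0.77)  len=1.4143
  (v6,v5,v4) [+--] → (1.42, -0.0059, 0.00306959)–(1.42, -0.0059, -0.77)  len=0.7731
  (v7,v5,v6) [+-+] → (1.42, -0.0059, 0.77)–(1.42, -0.0059, 0.00306959)  len=0.7669

Chained into 1 loop(s):
  loop 1: 8 segments, perimeter = 8.7600
Total perimeter = 8.760

loops=1 perimeter=8.760


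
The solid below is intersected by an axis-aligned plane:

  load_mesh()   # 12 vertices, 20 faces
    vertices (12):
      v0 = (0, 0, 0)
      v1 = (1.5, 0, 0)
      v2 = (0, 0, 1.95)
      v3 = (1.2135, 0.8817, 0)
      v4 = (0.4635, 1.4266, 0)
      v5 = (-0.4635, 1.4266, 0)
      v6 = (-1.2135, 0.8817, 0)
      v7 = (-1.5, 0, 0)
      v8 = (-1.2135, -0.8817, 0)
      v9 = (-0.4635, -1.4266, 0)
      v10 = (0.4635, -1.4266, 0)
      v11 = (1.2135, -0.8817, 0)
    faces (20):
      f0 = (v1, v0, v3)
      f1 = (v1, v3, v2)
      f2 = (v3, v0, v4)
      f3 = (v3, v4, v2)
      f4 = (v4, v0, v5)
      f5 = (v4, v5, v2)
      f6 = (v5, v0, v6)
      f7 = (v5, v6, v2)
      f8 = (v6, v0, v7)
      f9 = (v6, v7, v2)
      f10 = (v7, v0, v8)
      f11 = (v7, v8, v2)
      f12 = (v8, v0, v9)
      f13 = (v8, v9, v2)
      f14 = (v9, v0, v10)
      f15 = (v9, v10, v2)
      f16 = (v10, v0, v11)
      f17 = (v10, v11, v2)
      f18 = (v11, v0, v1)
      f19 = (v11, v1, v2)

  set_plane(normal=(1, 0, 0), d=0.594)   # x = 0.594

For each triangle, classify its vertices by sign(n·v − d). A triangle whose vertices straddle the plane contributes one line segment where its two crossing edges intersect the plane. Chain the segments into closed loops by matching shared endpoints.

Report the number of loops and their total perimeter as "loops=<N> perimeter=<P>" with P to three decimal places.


loops=1 perimeter=6.285

Straddling triangles (8 of 20):
  (v1,v0,v3) [+-+] → (0.594, 0, 0)–(0.594, 0.431586, 0)  len=0.4316
  (v1,v3,v2) [++-] → (0.594, 0.431586, 0.995488)–(0.594, 0, 1.1778)  len=0.4685
  (v3,v0,v4) [+--] → (0.594, 0.431586, 0)–(0.594, 1.33179, 0)  len=0.9002
  (v3,v4,v2) [+--] → (0.594, 1.33179, 0)–(0.594, 0.431586, 0.995488)  len=1.3421
  (v10,v0,v11) [--+] → (0.594, -0.431586, 0)–(0.594, -1.33179, 0)  len=0.9002
  (v10,v11,v2) [-+-] → (0.594, -1.33179, 0)–(0.594, -0.431586, 0.995488)  len=1.3421
  (v11,v0,v1) [+-+] → (0.594, -0.431586, 0)–(0.594, 0, 0)  len=0.4316
  (v11,v1,v2) [++-] → (0.594, 0, 1.1778)–(0.594, -0.431586, 0.995488)  len=0.4685

Chained into 1 loop(s):
  loop 1: 8 segments, perimeter = 6.2849
Total perimeter = 6.285


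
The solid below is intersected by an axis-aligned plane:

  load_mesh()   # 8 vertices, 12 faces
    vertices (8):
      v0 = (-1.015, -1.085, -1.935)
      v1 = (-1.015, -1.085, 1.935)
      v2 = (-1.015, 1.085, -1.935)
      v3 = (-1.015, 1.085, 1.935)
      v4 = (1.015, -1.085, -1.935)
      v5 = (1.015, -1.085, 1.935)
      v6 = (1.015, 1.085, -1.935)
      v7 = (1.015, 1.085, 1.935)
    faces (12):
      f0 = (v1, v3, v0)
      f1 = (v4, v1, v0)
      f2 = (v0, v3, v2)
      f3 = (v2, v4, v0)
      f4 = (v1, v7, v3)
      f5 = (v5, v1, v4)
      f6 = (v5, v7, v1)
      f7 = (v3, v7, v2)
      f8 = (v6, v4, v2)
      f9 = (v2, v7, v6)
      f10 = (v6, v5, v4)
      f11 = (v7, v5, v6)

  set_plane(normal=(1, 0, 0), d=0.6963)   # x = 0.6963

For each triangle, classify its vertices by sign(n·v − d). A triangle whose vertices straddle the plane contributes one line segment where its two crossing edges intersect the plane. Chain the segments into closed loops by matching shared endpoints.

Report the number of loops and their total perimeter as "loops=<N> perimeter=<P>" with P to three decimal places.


loops=1 perimeter=12.080

Straddling triangles (8 of 12):
  (v4,v1,v0) [+--] → (0.6963, -1.085, -1.32743)–(0.6963, -1.085, -1.935)  len=0.6076
  (v2,v4,v0) [-+-] → (0.6963, -0.744321, -1.935)–(0.6963, -1.085, -1.935)  len=0.3407
  (v1,v7,v3) [-+-] → (0.6963, 0.744321, 1.935)–(0.6963, 1.085, 1.935)  len=0.3407
  (v5,v1,v4) [+-+] → (0.6963, -1.085, 1.935)–(0.6963, -1.085, -1.32743)  len=3.2624
  (v5,v7,v1) [++-] → (0.6963, 0.744321, 1.935)–(0.6963, -1.085, 1.935)  len=1.8293
  (v3,v7,v2) [-+-] → (0.6963, 1.085, 1.935)–(0.6963, 1.085, 1.32743)  len=0.6076
  (v6,v4,v2) [++-] → (0.6963, -0.744321, -1.935)–(0.6963, 1.085, -1.935)  len=1.8293
  (v2,v7,v6) [-++] → (0.6963, 1.085, 1.32743)–(0.6963, 1.085, -1.935)  len=3.2624

Chained into 1 loop(s):
  loop 1: 8 segments, perimeter = 12.0800
Total perimeter = 12.080


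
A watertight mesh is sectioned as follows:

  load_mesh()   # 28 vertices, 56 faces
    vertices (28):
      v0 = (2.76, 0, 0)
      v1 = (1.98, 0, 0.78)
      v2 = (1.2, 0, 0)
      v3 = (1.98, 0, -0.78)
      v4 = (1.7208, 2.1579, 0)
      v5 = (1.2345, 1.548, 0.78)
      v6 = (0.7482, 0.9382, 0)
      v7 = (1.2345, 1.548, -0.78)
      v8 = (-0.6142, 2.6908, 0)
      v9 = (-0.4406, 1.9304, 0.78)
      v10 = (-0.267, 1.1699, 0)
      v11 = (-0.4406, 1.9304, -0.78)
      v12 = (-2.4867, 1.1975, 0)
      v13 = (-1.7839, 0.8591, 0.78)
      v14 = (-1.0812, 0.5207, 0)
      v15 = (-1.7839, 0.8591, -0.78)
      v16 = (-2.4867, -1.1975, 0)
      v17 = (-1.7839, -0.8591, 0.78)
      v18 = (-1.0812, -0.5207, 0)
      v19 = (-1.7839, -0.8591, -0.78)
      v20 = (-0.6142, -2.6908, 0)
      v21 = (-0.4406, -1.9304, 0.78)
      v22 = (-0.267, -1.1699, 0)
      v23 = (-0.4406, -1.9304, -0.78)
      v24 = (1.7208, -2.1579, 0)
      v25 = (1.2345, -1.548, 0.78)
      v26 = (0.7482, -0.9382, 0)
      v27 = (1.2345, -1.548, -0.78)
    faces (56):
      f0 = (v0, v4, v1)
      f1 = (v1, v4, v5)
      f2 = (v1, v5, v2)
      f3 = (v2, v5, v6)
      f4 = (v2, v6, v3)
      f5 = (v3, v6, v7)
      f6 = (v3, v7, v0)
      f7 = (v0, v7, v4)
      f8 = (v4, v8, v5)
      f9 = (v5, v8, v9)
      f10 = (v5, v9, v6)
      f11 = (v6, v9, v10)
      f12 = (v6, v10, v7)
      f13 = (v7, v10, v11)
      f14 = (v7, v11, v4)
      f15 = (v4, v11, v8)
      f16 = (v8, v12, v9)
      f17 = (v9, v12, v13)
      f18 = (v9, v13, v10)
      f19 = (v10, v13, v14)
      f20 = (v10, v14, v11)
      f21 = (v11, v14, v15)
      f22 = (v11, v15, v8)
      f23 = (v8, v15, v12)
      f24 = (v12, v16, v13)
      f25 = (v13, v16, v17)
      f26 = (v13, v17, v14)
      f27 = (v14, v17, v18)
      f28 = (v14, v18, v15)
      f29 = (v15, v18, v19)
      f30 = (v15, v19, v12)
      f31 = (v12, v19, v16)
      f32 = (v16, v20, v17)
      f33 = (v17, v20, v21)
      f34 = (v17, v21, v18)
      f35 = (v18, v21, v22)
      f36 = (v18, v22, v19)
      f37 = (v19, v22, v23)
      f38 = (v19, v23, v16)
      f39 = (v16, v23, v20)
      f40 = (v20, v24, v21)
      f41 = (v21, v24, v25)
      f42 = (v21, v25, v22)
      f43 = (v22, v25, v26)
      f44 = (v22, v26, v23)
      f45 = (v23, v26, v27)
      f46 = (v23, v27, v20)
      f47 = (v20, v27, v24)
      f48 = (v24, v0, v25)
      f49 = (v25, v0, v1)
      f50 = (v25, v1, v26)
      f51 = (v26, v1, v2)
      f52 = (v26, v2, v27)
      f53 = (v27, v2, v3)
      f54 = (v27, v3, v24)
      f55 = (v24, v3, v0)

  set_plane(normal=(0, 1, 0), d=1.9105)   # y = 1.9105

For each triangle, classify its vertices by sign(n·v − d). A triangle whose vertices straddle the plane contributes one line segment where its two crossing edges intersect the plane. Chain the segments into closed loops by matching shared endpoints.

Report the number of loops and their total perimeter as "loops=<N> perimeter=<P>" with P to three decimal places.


Straddling triangles (16 of 56):
  (v0,v4,v1) [-+-] → (1.83994, 1.9105, 0)–(1.75052, 1.9105, 0.0894258)  len=0.1265
  (v1,v4,v5) [-+-] → (1.75052, 1.9105, 0.0894258)–(1.52354, 1.9105, 0.316399)  len=0.3210
  (v0,v7,v4) [--+] → (1.52354, 1.9105, -0.316399)–(1.83994, 1.9105, 0)  len=0.4475
  (v4,v8,v5) [++-] → (0.648086, 1.9105, 0.532581)–(1.52354, 1.9105, 0.316399)  len=0.9017
  (v5,v8,v9) [-++] → (0.648086, 1.9105, 0.532581)–(-0.353428, 1.9105, 0.78)  len=1.0316
  (v5,v9,v6) [-+-] → (-0.353428, 1.9105, 0.78)–(-0.416757, 1.9105, 0.764356)  len=0.0652
  (v6,v9,v10) [-+-] → (-0.416757, 1.9105, 0.764356)–(-0.436057, 1.9105, 0.75959)  len=0.0199
  (v7,v10,v11) [--+] → (-0.436057, 1.9105, -0.75959)–(-0.353428, 1.9105, -0.78)  len=0.0851
  (v7,v11,v4) [-++] → (-0.353428, 1.9105, -0.78)–(1.52354, 1.9105, -0.316399)  len=1.9334
  (v8,v12,v9) [+-+] → (-1.59264, 1.9105, 0)–(-0.496157, 1.9105, 0.758821)  len=1.3335
  (v9,v12,v13) [+--] → (-0.496157, 1.9105, 0.758821)–(-0.465553, 1.9105, 0.78)  len=0.0372
  (v9,v13,v10) [+--] → (-0.465553, 1.9105, 0.78)–(-0.436057, 1.9105, 0.75959)  len=0.0359
  (v10,v14,v11) [--+] → (-0.449643, 1.9105, -0.768989)–(-0.436057, 1.9105, -0.75959)  len=0.0165
  (v11,v14,v15) [+--] → (-0.449643, 1.9105, -0.768989)–(-0.465553, 1.9105, -0.78)  len=0.0193
  (v11,v15,v8) [+-+] → (-0.465553, 1.9105, -0.78)–(-1.11249, 1.9105, -0.332278)  len=0.7868
  (v8,v15,v12) [+--] → (-1.11249, 1.9105, -0.332278)–(-1.59264, 1.9105, 0)  len=0.5839

Chained into 1 loop(s):
  loop 1: 16 segments, perimeter = 7.7450
Total perimeter = 7.745

loops=1 perimeter=7.745


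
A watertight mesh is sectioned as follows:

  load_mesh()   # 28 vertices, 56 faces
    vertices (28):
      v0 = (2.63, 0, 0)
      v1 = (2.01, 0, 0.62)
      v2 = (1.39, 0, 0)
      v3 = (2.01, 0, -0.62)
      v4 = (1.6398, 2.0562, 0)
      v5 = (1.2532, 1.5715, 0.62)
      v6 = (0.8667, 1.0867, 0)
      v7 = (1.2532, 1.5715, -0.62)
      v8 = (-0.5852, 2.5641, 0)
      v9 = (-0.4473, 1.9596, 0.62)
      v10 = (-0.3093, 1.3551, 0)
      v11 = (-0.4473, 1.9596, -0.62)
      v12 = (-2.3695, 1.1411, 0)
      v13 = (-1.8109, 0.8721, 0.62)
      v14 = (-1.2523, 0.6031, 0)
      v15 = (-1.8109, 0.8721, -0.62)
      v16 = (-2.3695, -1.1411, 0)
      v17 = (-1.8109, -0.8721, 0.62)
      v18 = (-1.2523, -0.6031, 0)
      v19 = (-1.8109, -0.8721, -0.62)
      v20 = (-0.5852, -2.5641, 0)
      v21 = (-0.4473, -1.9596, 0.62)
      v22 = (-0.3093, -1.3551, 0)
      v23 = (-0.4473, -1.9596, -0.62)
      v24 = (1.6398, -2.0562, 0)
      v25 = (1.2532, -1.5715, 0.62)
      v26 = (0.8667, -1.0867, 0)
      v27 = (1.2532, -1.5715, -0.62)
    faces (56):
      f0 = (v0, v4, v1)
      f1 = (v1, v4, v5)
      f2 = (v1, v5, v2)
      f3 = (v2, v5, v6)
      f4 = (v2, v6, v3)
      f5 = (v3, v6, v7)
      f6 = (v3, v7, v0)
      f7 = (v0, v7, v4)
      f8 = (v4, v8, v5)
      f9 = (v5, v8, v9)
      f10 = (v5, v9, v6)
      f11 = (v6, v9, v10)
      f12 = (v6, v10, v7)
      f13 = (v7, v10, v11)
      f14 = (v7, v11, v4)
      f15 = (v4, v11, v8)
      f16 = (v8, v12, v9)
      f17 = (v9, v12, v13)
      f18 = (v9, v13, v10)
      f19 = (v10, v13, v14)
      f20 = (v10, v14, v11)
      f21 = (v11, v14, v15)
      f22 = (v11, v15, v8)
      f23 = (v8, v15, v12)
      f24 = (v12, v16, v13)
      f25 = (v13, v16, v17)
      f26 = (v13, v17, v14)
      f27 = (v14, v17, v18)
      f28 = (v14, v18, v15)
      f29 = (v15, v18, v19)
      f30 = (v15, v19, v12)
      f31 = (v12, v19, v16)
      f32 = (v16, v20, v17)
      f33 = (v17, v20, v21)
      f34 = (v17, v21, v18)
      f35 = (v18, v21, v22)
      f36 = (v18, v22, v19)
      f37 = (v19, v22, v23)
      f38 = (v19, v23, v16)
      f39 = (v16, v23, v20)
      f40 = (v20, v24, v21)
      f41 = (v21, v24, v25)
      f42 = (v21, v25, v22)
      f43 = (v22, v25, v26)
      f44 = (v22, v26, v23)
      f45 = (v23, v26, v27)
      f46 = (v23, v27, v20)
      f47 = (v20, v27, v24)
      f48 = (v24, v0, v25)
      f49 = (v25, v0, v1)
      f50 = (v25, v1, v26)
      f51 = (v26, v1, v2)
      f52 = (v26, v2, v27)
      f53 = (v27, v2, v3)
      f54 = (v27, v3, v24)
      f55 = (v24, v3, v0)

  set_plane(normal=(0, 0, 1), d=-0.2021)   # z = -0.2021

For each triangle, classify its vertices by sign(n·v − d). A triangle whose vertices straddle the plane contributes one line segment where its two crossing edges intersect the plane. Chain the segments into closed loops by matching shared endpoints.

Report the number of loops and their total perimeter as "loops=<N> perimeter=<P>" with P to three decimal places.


Straddling triangles (28 of 56):
  (v2,v6,v3) [++-] → (1.23938, 0.732471, -0.2021)–(1.5921, 0, -0.2021)  len=0.8130
  (v3,v6,v7) [-+-] → (1.23938, 0.732471, -0.2021)–(0.992687, 1.24473, -0.2021)  len=0.5686
  (v3,v7,v0) [--+] → (2.18121, 0.512258, -0.2021)–(2.4279, 0, -0.2021)  len=0.5686
  (v0,v7,v4) [+-+] → (2.18121, 0.512258, -0.2021)–(1.51378, 1.8982, -0.2021)  len=1.5383
  (v6,v10,v7) [++-] → (0.200025, 1.42564, -0.2021)–(0.992687, 1.24473, -0.2021)  len=0.8130
  (v7,v10,v11) [-+-] → (0.200025, 1.42564, -0.2021)–(-0.354284, 1.55215, -0.2021)  len=0.5686
  (v7,v11,v4) [--+] → (0.959473, 2.02471, -0.2021)–(1.51378, 1.8982, -0.2021)  len=0.5686
  (v4,v11,v8) [+-+] → (0.959473, 2.02471, -0.2021)–(-0.540249, 2.36705, -0.2021)  len=1.5383
  (v10,v14,v11) [++-] → (-0.989896, 1.04528, -0.2021)–(-0.354284, 1.55215, -0.2021)  len=0.8130
  (v11,v14,v15) [-+-] → (-0.989896, 1.04528, -0.2021)–(-1.43439, 0.690785, -0.2021)  len=0.5685
  (v11,v15,v8) [--+] → (-0.984739, 2.01256, -0.2021)–(-0.540249, 2.36705, -0.2021)  len=0.5685
  (v8,v15,v12) [+-+] → (-0.984739, 2.01256, -0.2021)–(-2.18741, 1.05341, -0.2021)  len=1.5383
  (v14,v18,v15) [++-] → (-1.43439, -0.122232, -0.2021)–(-1.43439, 0.690785, -0.2021)  len=0.8130
  (v15,v18,v19) [-+-] → (-1.43439, -0.122232, -0.2021)–(-1.43439, -0.690785, -0.2021)  len=0.5686
  (v15,v19,v12) [--+] → (-2.18741, 0.484862, -0.2021)–(-2.18741, 1.05341, -0.2021)  len=0.5686
  (v12,v19,v16) [+-+] → (-2.18741, 0.484862, -0.2021)–(-2.18741, -1.05341, -0.2021)  len=1.5383
  (v18,v22,v19) [++-] → (-0.798773, -1.19766, -0.2021)–(-1.43439, -0.690785, -0.2021)  len=0.8130
  (v19,v22,v23) [-+-] → (-0.798773, -1.19766, -0.2021)–(-0.354284, -1.55215, -0.2021)  len=0.5685
  (v19,v23,v16) [--+] → (-1.74292, -1.4079, -0.2021)–(-2.18741, -1.05341, -0.2021)  len=0.5685
  (v16,v23,v20) [+-+] → (-1.74292, -1.4079, -0.2021)–(-0.540249, -2.36705, -0.2021)  len=1.5383
  (v22,v26,v23) [++-] → (0.438378, -1.37124, -0.2021)–(-0.354284, -1.55215, -0.2021)  len=0.8130
  (v23,v26,v27) [-+-] → (0.438378, -1.37124, -0.2021)–(0.992687, -1.24473, -0.2021)  len=0.5686
  (v23,v27,v20) [--+] → (0.0140591, -2.24054, -0.2021)–(-0.540249, -2.36705, -0.2021)  len=0.5686
  (v20,v27,v24) [+-+] → (0.0140591, -2.24054, -0.2021)–(1.51378, -1.8982, -0.2021)  len=1.5383
  (v26,v2,v27) [++-] → (1.34541, -0.512258, -0.2021)–(0.992687, -1.24473, -0.2021)  len=0.8130
  (v27,v2,v3) [-+-] → (1.34541, -0.512258, -0.2021)–(1.5921, 0, -0.2021)  len=0.5686
  (v27,v3,v24) [--+] → (1.76047, -1.38595, -0.2021)–(1.51378, -1.8982, -0.2021)  len=0.5686
  (v24,v3,v0) [+-+] → (1.76047, -1.38595, -0.2021)–(2.4279, 0, -0.2021)  len=1.5383

Chained into 2 loop(s):
  loop 1: 14 segments, perimeter = 9.6709
  loop 2: 14 segments, perimeter = 14.7479
Total perimeter = 24.419

loops=2 perimeter=24.419


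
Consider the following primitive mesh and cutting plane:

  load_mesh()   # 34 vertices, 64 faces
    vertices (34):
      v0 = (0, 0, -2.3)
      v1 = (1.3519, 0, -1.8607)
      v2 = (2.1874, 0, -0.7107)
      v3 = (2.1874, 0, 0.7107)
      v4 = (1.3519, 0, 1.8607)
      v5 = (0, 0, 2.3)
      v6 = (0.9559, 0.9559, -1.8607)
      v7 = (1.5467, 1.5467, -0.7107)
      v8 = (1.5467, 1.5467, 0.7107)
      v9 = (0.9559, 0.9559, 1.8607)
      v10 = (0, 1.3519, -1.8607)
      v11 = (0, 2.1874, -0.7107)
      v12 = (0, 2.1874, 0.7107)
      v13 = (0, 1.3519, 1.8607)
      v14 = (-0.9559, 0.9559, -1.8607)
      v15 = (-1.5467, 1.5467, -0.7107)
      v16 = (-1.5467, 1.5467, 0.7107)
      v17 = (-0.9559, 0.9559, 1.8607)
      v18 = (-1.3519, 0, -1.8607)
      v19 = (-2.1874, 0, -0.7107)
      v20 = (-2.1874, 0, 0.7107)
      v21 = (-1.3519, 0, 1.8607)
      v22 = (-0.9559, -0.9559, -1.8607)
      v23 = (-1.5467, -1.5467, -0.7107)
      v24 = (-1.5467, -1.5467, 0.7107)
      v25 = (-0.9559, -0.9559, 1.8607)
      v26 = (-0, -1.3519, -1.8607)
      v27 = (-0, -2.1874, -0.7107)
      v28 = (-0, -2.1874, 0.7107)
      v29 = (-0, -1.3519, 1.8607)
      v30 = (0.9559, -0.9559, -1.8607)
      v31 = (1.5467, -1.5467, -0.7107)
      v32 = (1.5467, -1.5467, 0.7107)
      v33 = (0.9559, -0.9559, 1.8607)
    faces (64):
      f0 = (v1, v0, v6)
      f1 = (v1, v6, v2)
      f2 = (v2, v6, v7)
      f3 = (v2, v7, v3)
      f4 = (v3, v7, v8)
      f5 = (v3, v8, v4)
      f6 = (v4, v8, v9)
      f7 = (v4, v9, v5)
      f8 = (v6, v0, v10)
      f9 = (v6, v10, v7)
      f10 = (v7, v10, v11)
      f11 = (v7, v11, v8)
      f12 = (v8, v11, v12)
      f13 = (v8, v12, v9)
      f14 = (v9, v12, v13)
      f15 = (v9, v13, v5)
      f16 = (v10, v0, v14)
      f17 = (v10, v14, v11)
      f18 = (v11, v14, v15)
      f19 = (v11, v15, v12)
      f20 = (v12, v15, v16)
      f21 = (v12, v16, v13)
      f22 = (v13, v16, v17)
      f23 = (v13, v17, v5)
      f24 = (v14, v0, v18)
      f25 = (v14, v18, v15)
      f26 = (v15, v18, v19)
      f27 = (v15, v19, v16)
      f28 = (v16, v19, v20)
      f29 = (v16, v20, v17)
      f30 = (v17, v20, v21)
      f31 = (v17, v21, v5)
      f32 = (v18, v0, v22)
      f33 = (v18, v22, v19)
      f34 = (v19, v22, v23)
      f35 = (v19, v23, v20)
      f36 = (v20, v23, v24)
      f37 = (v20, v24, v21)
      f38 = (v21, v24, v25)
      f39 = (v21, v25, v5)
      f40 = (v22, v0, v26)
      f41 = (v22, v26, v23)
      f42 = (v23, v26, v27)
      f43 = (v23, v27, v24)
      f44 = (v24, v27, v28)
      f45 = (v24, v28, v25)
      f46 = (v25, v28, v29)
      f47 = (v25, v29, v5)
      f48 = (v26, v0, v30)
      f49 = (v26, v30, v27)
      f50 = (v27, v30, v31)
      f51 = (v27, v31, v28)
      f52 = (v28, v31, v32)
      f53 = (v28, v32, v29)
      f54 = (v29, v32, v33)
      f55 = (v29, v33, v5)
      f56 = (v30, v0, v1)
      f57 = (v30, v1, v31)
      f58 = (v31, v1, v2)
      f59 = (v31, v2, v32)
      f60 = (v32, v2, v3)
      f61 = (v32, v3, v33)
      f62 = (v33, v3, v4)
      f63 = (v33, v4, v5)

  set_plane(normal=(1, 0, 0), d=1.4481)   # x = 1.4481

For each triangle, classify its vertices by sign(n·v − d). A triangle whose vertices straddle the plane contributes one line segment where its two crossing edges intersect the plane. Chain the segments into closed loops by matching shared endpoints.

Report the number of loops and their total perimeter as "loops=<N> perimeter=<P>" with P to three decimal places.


Straddling triangles (18 of 64):
  (v1,v6,v2) [--+] → (1.4481, 0.57385, -1.40107)–(1.4481, 0, -1.72829)  len=0.6606
  (v2,v6,v7) [+-+] → (1.4481, 0.57385, -1.40107)–(1.4481, 1.4481, -0.902626)  len=1.0064
  (v3,v8,v4) [++-] → (1.4481, 0.763822, 1.29278)–(1.4481, 0, 1.72829)  len=0.8793
  (v4,v8,v9) [-+-] → (1.4481, 0.763822, 1.29278)–(1.4481, 1.4481, 0.902626)  len=0.7877
  (v6,v10,v7) [--+] → (1.4481, 1.53428, -0.784011)–(1.4481, 1.4481, -0.902626)  len=0.1466
  (v7,v10,v11) [+--] → (1.4481, 1.53428, -0.784011)–(1.4481, 1.58754, -0.7107)  len=0.0906
  (v7,v11,v8) [+-+] → (1.4481, 1.58754, -0.7107)–(1.4481, 1.58754, 0.620088)  len=1.3308
  (v8,v11,v12) [+--] → (1.4481, 1.58754, 0.620088)–(1.4481, 1.58754, 0.7107)  len=0.0906
  (v8,v12,v9) [+--] → (1.4481, 1.58754, 0.7107)–(1.4481, 1.4481, 0.902626)  len=0.2372
  (v27,v30,v31) [--+] → (1.4481, -1.4481, -0.902626)–(1.4481, -1.58754, -0.7107)  len=0.2372
  (v27,v31,v28) [-+-] → (1.4481, -1.58754, -0.7107)–(1.4481, -1.58754, -0.620088)  len=0.0906
  (v28,v31,v32) [-++] → (1.4481, -1.58754, -0.620088)–(1.4481, -1.58754, 0.7107)  len=1.3308
  (v28,v32,v29) [-+-] → (1.4481, -1.58754, 0.7107)–(1.4481, -1.53428, 0.784011)  len=0.0906
  (v29,v32,v33) [-+-] → (1.4481, -1.53428, 0.784011)–(1.4481, -1.4481, 0.902626)  len=0.1466
  (v30,v1,v31) [--+] → (1.4481, -0.763822, -1.29278)–(1.4481, -1.4481, -0.902626)  len=0.7877
  (v31,v1,v2) [+-+] → (1.4481, -0.763822, -1.29278)–(1.4481, 0, -1.72829)  len=0.8793
  (v32,v3,v33) [++-] → (1.4481, -0.57385, 1.40107)–(1.4481, -1.4481, 0.902626)  len=1.0064
  (v33,v3,v4) [-+-] → (1.4481, -0.57385, 1.40107)–(1.4481, 0, 1.72829)  len=0.6606

Chained into 1 loop(s):
  loop 1: 18 segments, perimeter = 10.4595
Total perimeter = 10.460

loops=1 perimeter=10.460


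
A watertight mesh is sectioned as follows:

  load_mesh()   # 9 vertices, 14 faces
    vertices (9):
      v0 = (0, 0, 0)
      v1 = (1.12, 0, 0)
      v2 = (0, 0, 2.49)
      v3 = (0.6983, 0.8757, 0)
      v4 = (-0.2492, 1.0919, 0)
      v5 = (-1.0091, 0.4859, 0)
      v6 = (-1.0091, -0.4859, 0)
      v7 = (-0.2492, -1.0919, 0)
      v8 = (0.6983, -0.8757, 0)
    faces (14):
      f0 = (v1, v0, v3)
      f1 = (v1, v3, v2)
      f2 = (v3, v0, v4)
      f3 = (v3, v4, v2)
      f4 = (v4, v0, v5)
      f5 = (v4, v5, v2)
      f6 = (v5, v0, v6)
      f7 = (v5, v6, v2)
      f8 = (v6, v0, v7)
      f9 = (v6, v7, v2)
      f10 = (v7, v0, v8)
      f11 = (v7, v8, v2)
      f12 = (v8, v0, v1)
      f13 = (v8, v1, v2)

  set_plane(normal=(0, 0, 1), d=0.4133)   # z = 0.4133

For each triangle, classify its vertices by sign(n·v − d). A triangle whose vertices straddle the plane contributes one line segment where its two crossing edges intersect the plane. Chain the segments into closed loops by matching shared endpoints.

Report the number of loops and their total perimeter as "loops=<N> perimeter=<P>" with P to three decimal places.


loops=1 perimeter=5.674

Straddling triangles (7 of 14):
  (v1,v3,v2) [--+] → (0.582393, 0.730348, 0.4133)–(0.934098, 0, 0.4133)  len=0.8106
  (v3,v4,v2) [--+] → (-0.207837, 0.910662, 0.4133)–(0.582393, 0.730348, 0.4133)  len=0.8105
  (v4,v5,v2) [--+] → (-0.841606, 0.405248, 0.4133)–(-0.207837, 0.910662, 0.4133)  len=0.8106
  (v5,v6,v2) [--+] → (-0.841606, -0.405248, 0.4133)–(-0.841606, 0.405248, 0.4133)  len=0.8105
  (v6,v7,v2) [--+] → (-0.207837, -0.910662, 0.4133)–(-0.841606, -0.405248, 0.4133)  len=0.8106
  (v7,v8,v2) [--+] → (0.582393, -0.730348, 0.4133)–(-0.207837, -0.910662, 0.4133)  len=0.8105
  (v8,v1,v2) [--+] → (0.934098, 0, 0.4133)–(0.582393, -0.730348, 0.4133)  len=0.8106

Chained into 1 loop(s):
  loop 1: 7 segments, perimeter = 5.6741
Total perimeter = 5.674


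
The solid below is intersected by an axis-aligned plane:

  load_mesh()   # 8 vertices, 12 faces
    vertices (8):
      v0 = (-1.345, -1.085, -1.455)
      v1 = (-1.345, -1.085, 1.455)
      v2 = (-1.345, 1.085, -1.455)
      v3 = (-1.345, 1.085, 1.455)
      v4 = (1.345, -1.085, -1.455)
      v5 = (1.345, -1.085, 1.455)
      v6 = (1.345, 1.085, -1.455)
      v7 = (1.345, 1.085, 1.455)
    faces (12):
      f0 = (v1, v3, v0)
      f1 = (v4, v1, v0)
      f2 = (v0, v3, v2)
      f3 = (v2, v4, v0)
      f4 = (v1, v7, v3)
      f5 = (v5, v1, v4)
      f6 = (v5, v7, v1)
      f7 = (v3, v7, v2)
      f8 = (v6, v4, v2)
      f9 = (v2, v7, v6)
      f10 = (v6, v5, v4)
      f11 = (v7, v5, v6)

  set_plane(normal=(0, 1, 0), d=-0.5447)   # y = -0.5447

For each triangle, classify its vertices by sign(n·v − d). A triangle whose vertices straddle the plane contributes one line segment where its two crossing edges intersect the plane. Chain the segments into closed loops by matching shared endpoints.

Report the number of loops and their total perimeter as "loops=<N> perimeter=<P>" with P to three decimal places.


loops=1 perimeter=11.200

Straddling triangles (8 of 12):
  (v1,v3,v0) [-+-] → (-1.345, -0.5447, 1.455)–(-1.345, -0.5447, -0.73045)  len=2.1855
  (v0,v3,v2) [-++] → (-1.345, -0.5447, -0.73045)–(-1.345, -0.5447, -1.455)  len=0.7245
  (v2,v4,v0) [+--] → (0.675227, -0.5447, -1.455)–(-1.345, -0.5447, -1.455)  len=2.0202
  (v1,v7,v3) [-++] → (-0.675227, -0.5447, 1.455)–(-1.345, -0.5447, 1.455)  len=0.6698
  (v5,v7,v1) [-+-] → (1.345, -0.5447, 1.455)–(-0.675227, -0.5447, 1.455)  len=2.0202
  (v6,v4,v2) [+-+] → (1.345, -0.5447, -1.455)–(0.675227, -0.5447, -1.455)  len=0.6698
  (v6,v5,v4) [+--] → (1.345, -0.5447, 0.73045)–(1.345, -0.5447, -1.455)  len=2.1855
  (v7,v5,v6) [+-+] → (1.345, -0.5447, 1.455)–(1.345, -0.5447, 0.73045)  len=0.7245

Chained into 1 loop(s):
  loop 1: 8 segments, perimeter = 11.2000
Total perimeter = 11.200


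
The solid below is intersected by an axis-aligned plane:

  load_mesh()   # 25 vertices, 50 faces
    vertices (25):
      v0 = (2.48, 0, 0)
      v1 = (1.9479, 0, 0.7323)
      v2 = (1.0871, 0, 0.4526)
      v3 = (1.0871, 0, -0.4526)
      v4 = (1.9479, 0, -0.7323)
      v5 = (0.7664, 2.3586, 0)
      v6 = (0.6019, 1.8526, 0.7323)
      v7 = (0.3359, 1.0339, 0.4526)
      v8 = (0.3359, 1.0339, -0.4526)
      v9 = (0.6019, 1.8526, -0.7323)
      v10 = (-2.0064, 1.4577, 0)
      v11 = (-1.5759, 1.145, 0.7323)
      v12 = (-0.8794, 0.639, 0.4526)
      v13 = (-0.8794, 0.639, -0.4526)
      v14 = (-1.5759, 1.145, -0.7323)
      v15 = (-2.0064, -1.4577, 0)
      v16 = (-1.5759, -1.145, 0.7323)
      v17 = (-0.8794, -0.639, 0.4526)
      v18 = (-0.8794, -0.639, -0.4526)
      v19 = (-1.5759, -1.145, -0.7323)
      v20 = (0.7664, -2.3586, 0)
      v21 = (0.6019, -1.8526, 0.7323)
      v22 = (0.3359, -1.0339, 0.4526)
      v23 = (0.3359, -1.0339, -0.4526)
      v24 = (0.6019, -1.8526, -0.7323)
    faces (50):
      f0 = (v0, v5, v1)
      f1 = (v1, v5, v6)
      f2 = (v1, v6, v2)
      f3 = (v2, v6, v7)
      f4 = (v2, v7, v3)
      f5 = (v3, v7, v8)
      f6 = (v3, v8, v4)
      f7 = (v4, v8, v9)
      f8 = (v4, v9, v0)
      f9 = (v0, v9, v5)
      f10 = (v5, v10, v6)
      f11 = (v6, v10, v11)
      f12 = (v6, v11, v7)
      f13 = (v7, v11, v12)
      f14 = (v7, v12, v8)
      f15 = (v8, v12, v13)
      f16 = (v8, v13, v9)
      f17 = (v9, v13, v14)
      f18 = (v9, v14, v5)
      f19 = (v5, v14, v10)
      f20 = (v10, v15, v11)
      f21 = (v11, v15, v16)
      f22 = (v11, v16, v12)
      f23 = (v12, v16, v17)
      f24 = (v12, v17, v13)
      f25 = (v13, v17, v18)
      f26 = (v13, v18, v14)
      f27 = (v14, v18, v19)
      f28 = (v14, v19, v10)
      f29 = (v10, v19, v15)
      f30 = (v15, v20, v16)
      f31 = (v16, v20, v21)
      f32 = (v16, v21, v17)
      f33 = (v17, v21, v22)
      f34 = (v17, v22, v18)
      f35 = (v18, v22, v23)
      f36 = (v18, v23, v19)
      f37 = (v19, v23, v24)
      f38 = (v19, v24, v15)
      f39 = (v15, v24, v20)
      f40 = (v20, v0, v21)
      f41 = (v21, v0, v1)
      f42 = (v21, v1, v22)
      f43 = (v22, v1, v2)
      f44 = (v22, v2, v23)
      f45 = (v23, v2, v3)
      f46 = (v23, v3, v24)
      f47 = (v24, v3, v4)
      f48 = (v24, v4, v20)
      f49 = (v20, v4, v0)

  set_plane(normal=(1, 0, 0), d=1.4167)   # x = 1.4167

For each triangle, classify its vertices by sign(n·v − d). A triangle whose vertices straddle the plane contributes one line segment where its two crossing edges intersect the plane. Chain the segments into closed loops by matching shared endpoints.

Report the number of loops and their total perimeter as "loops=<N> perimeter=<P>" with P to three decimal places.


loops=1 perimeter=7.148

Straddling triangles (14 of 50):
  (v0,v5,v1) [+-+] → (1.4167, 1.46353, 0)–(1.4167, 1.06042, 0.403059)  len=0.5700
  (v1,v5,v6) [+--] → (1.4167, 1.06042, 0.403059)–(1.4167, 0.73113, 0.7323)  len=0.4657
  (v1,v6,v2) [+--] → (1.4167, 0.73113, 0.7323)–(1.4167, 0, 0.559697)  len=0.7512
  (v3,v8,v4) [--+] → (1.4167, 0.3407, -0.640131)–(1.4167, 0, -0.559697)  len=0.3501
  (v4,v8,v9) [+--] → (1.4167, 0.3407, -0.640131)–(1.4167, 0.73113, -0.7323)  len=0.4012
  (v4,v9,v0) [+-+] → (1.4167, 0.73113, -0.7323)–(1.4167, 1.04886, -0.414597)  len=0.4493
  (v0,v9,v5) [+--] → (1.4167, 1.04886, -0.414597)–(1.4167, 1.46353, 0)  len=0.5864
  (v20,v0,v21) [-+-] → (1.4167, -1.46353, 0)–(1.4167, -1.04886, 0.414597)  len=0.5864
  (v21,v0,v1) [-++] → (1.4167, -1.04886, 0.414597)–(1.4167, -0.73113, 0.7323)  len=0.4493
  (v21,v1,v22) [-+-] → (1.4167, -0.73113, 0.7323)–(1.4167, -0.3407, 0.640131)  len=0.4012
  (v22,v1,v2) [-+-] → (1.4167, -0.3407, 0.640131)–(1.4167, 0, 0.559697)  len=0.3501
  (v24,v3,v4) [--+] → (1.4167, 0, -0.559697)–(1.4167, -0.73113, -0.7323)  len=0.7512
  (v24,v4,v20) [-+-] → (1.4167, -0.73113, -0.7323)–(1.4167, -1.06042, -0.403059)  len=0.4657
  (v20,v4,v0) [-++] → (1.4167, -1.06042, -0.403059)–(1.4167, -1.46353, 0)  len=0.5700

Chained into 1 loop(s):
  loop 1: 14 segments, perimeter = 7.1477
Total perimeter = 7.148


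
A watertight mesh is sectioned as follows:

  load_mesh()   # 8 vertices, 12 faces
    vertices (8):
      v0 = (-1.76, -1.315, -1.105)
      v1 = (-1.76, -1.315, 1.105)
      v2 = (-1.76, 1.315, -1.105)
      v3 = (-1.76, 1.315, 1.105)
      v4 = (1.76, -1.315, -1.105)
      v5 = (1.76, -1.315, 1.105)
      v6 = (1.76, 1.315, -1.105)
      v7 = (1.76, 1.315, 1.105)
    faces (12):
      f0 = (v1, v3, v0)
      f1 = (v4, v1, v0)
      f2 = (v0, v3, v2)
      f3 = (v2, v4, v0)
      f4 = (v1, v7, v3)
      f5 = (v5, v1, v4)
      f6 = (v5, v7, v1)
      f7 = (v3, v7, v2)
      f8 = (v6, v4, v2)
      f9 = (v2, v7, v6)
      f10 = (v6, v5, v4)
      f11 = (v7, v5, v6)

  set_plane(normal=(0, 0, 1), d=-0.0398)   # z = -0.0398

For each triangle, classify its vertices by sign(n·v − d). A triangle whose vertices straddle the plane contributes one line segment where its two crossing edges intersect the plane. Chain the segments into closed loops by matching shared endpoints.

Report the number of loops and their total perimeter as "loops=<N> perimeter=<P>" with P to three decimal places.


loops=1 perimeter=12.300

Straddling triangles (8 of 12):
  (v1,v3,v0) [++-] → (-1.76, -0.0473638, -0.0398)–(-1.76, -1.315, -0.0398)  len=1.2676
  (v4,v1,v0) [-+-] → (0.0633919, -1.315, -0.0398)–(-1.76, -1.315, -0.0398)  len=1.8234
  (v0,v3,v2) [-+-] → (-1.76, -0.0473638, -0.0398)–(-1.76, 1.315, -0.0398)  len=1.3624
  (v5,v1,v4) [++-] → (0.0633919, -1.315, -0.0398)–(1.76, -1.315, -0.0398)  len=1.6966
  (v3,v7,v2) [++-] → (-0.0633919, 1.315, -0.0398)–(-1.76, 1.315, -0.0398)  len=1.6966
  (v2,v7,v6) [-+-] → (-0.0633919, 1.315, -0.0398)–(1.76, 1.315, -0.0398)  len=1.8234
  (v6,v5,v4) [-+-] → (1.76, 0.0473638, -0.0398)–(1.76, -1.315, -0.0398)  len=1.3624
  (v7,v5,v6) [++-] → (1.76, 0.0473638, -0.0398)–(1.76, 1.315, -0.0398)  len=1.2676

Chained into 1 loop(s):
  loop 1: 8 segments, perimeter = 12.3000
Total perimeter = 12.300
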